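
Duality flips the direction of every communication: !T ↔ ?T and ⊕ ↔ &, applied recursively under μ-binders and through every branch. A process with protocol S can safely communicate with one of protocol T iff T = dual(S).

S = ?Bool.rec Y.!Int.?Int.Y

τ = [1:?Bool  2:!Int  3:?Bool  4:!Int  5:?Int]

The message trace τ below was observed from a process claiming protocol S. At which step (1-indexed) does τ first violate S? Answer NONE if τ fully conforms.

@1 ?Bool  ✓  residual = rec Y.…
@2 !Int  ✓  residual = ?Int.rec Y.…
@3 got ?Bool, protocol expects ?Int  ✗

3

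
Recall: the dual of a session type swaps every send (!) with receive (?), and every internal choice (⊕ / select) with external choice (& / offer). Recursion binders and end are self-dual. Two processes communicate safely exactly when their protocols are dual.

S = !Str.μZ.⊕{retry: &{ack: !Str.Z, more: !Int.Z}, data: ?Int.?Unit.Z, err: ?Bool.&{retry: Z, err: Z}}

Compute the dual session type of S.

?Str.μZ.&{retry: ⊕{ack: ?Str.Z, more: ?Int.Z}, data: !Int.!Unit.Z, err: !Bool.⊕{retry: Z, err: Z}}

!Str ↦ ?Str
  μZ ↦ μZ  (binder kept)
    ⊕{retry,data,err} ↦ &{retry,data,err}  (internal→external)
      case retry:
        &{ack,more} ↦ ⊕{ack,more}  (&→⊕)
          case ack:
            !Str ↦ ?Str
              dual(Z) = Z
          case more:
            !Int ↦ ?Int
              dual(Z) = Z
      case data:
        ?Int ↦ !Int
          ?Unit ↦ !Unit
            dual(Z) = Z
      case err:
        ?Bool ↦ !Bool
          &{retry,err} ↦ ⊕{retry,err}  (&→⊕)
            case retry:
              dual(Z) = Z
            case err:
              dual(Z) = Z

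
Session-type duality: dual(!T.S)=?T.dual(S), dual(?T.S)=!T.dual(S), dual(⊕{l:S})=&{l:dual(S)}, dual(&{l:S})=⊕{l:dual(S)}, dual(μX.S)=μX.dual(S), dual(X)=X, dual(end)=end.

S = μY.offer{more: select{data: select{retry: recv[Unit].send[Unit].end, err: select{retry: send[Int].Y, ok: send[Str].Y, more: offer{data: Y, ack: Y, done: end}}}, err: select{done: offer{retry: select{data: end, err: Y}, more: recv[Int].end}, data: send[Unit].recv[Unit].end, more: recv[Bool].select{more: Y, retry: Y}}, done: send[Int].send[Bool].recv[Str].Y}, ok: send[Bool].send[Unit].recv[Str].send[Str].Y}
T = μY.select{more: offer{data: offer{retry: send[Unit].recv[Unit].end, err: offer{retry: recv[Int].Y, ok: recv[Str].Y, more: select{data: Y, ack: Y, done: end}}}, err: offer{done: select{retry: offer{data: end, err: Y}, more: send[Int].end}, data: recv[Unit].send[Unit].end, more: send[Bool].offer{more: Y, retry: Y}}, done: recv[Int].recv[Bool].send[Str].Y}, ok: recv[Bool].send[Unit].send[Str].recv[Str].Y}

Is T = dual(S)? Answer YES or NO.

μY vs μY  ok (μ self-dual)
  offer{more,ok} vs select{more,ok}  ok label sets agree
    • more:
      select{data,err,done} vs offer{data,err,done}  ok label sets agree
        • data:
          select{retry,err} vs offer{retry,err}  ok label sets agree
            • retry:
              recv[Unit] vs send[Unit]  ok
                send[Unit] vs recv[Unit]  ok
                  end vs end  ok
            • err:
              select{retry,ok,more} vs offer{retry,ok,more}  ok label sets agree
                • retry:
                  send[Int] vs recv[Int]  ok
                    Y vs Y  ok
                • ok:
                  send[Str] vs recv[Str]  ok
                    Y vs Y  ok
                • more:
                  offer{data,ack,done} vs select{data,ack,done}  ok label sets agree
                    • data:
                      Y vs Y  ok
                    • ack:
                      Y vs Y  ok
                    • done:
                      end vs end  ok
        • err:
          select{done,data,more} vs offer{done,data,more}  ok label sets agree
            • done:
              offer{retry,more} vs select{retry,more}  ok label sets agree
                • retry:
                  select{data,err} vs offer{data,err}  ok label sets agree
                    • data:
                      end vs end  ok
                    • err:
                      Y vs Y  ok
                • more:
                  recv[Int] vs send[Int]  ok
                    end vs end  ok
            • data:
              send[Unit] vs recv[Unit]  ok
                recv[Unit] vs send[Unit]  ok
                  end vs end  ok
            • more:
              recv[Bool] vs send[Bool]  ok
                select{more,retry} vs offer{more,retry}  ok label sets agree
                  • more:
                    Y vs Y  ok
                  • retry:
                    Y vs Y  ok
        • done:
          send[Int] vs recv[Int]  ok
            send[Bool] vs recv[Bool]  ok
              recv[Str] vs send[Str]  ok
                Y vs Y  ok
    • ok:
      send[Bool] vs recv[Bool]  ok
        send[Unit] vs send[Unit]  ✗ same direction on both sides — not dual

NO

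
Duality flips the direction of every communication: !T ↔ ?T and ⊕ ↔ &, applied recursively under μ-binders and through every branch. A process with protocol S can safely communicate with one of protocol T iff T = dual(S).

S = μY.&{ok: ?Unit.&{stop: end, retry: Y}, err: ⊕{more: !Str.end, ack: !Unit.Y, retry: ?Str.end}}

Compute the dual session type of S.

μY.⊕{ok: !Unit.⊕{stop: end, retry: Y}, err: &{more: ?Str.end, ack: ?Unit.Y, retry: !Str.end}}

μY ↦ μY  (μ self-dual)
  &{ok,err} ↦ ⊕{ok,err}  (&→⊕)
    • ok:
      ?Unit ↦ !Unit
        &{stop,retry} ↦ ⊕{stop,retry}  (&→⊕)
          • stop:
            end self-dual
          • retry:
            Y self-dual
    • err:
      ⊕{more,ack,retry} ↦ &{more,ack,retry}  (select→offer)
        • more:
          !Str ↦ ?Str
            end self-dual
        • ack:
          !Unit ↦ ?Unit
            Y self-dual
        • retry:
          ?Str ↦ !Str
            end self-dual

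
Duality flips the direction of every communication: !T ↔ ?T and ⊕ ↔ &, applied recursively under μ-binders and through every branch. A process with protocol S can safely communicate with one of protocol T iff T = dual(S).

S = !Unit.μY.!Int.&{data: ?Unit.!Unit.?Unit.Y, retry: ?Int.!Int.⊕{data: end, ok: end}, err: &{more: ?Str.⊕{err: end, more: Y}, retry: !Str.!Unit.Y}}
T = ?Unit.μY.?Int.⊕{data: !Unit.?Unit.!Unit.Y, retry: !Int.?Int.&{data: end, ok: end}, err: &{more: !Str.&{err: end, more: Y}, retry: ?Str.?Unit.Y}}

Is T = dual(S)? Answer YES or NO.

!Unit | ?Unit  ok
  μY | μY  ok (binder kept)
    !Int | ?Int  ok
      &{data,retry,err} | ⊕{data,retry,err}  ok label sets agree
        [data]
          ?Unit | !Unit  ok
            !Unit | ?Unit  ok
              ?Unit | !Unit  ok
                Y | Y  ok
        [retry]
          ?Int | !Int  ok
            !Int | ?Int  ok
              ⊕{data,ok} | &{data,ok}  ok label sets agree
                [data]
                  end | end  ok
                [ok]
                  end | end  ok
        [err]
          &{more,retry} | &{more,retry}  ✗ choice polarity not flipped — not dual

NO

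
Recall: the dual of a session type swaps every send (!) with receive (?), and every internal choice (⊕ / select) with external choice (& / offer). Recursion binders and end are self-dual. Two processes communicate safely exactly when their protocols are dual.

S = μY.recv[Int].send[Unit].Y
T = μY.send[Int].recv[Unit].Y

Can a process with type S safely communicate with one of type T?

μY ‖ μY  match (μ self-dual)
  recv[Int] ‖ send[Int]  match
    send[Unit] ‖ recv[Unit]  match
      Y ‖ Y  match

YES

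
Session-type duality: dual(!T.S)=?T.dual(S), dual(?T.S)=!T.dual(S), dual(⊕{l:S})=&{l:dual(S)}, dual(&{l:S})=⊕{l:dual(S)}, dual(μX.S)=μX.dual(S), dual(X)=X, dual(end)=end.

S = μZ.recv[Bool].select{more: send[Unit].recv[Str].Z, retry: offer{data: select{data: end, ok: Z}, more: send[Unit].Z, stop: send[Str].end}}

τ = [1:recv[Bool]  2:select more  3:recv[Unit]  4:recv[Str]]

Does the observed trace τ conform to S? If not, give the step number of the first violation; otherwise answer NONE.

3

@1 recv[Bool]  ok  cont: select{more: send[Unit].recv[Str].μZ.…, retry: offer{data: select{data: end, ok: μZ.…}, more: send[Unit].μZ.…, stop: send[Str].end}}
@2 select more  ok  cont: send[Unit].recv[Str].μZ.…
@3 got recv[Unit], protocol expects send[Unit]  ✗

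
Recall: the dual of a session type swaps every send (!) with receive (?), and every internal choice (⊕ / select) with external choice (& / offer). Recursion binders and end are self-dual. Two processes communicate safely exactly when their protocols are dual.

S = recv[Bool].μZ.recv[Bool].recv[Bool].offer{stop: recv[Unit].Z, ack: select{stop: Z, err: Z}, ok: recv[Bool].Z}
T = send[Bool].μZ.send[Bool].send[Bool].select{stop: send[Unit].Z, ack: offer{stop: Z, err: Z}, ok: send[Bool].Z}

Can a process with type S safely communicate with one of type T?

recv[Bool] vs send[Bool]  ✓
  μZ vs μZ  ✓ (μ self-dual)
    recv[Bool] vs send[Bool]  ✓
      recv[Bool] vs send[Bool]  ✓
        offer{stop,ack,ok} vs select{stop,ack,ok}  ✓ same labels
          [stop]
            recv[Unit] vs send[Unit]  ✓
              Z vs Z  ✓
          [ack]
            select{stop,err} vs offer{stop,err}  ✓ same labels
              [stop]
                Z vs Z  ✓
              [err]
                Z vs Z  ✓
          [ok]
            recv[Bool] vs send[Bool]  ✓
              Z vs Z  ✓

YES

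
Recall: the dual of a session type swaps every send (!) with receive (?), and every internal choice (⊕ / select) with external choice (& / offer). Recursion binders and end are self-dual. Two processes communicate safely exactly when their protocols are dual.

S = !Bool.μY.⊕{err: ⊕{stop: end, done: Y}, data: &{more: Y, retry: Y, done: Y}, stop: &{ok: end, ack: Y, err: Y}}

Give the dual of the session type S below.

!Bool ↦ ?Bool
  μY ↦ μY  (binder kept)
    ⊕{err,data,stop} ↦ &{err,data,stop}  (select→offer)
      case err:
        ⊕{stop,done} ↦ &{stop,done}  (select→offer)
          case stop:
            end ↦ end
          case done:
            Y ↦ Y
      case data:
        &{more,retry,done} ↦ ⊕{more,retry,done}  (offer→select)
          case more:
            Y ↦ Y
          case retry:
            Y ↦ Y
          case done:
            Y ↦ Y
      case stop:
        &{ok,ack,err} ↦ ⊕{ok,ack,err}  (offer→select)
          case ok:
            end ↦ end
          case ack:
            Y ↦ Y
          case err:
            Y ↦ Y

?Bool.μY.&{err: &{stop: end, done: Y}, data: ⊕{more: Y, retry: Y, done: Y}, stop: ⊕{ok: end, ack: Y, err: Y}}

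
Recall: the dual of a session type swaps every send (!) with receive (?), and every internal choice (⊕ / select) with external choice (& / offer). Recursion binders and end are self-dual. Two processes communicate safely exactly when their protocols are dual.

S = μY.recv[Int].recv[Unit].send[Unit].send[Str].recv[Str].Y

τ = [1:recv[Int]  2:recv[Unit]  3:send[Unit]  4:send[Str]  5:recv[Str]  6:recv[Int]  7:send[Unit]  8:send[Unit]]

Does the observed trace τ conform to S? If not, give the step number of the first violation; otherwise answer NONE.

7

step 1: recv[Int]  match  state: recv[Unit].send[Unit].send[Str].recv[Str].μY.…
step 2: recv[Unit]  match  state: send[Unit].send[Str].recv[Str].μY.…
step 3: send[Unit]  match  state: send[Str].recv[Str].μY.…
step 4: send[Str]  match  state: recv[Str].μY.…
step 5: recv[Str]  match  state: μY.…
step 6: recv[Int]  match  state: recv[Unit].send[Unit].send[Str].recv[Str].μY.…
step 7: got send[Unit], protocol expects recv[Unit]  ✗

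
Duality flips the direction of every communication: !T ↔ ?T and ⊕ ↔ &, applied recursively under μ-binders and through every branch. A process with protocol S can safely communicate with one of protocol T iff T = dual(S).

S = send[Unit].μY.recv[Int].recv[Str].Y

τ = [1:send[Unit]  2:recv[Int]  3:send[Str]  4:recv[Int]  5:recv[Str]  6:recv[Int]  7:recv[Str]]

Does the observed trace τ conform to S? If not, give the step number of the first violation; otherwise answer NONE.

step 1: send[Unit]  ✓  residual = μY.…
step 2: recv[Int]  ✓  residual = recv[Str].μY.…
step 3: got send[Str], protocol expects recv[Str]  ✗

3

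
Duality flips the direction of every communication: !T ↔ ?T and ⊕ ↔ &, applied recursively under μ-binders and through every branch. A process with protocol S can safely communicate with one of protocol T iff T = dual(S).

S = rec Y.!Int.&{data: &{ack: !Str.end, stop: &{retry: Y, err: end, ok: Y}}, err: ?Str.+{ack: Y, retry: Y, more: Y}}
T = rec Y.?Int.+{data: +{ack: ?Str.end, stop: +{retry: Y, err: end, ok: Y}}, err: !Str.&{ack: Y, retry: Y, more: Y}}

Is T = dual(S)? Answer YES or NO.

YES

rec Y vs rec Y  ok (binder kept)
  !Int vs ?Int  ok
    &{data,err} vs +{data,err}  ok same labels
      • data:
        &{ack,stop} vs +{ack,stop}  ok same labels
          • ack:
            !Str vs ?Str  ok
              end vs end  ok
          • stop:
            &{retry,err,ok} vs +{retry,err,ok}  ok same labels
              • retry:
                Y vs Y  ok
              • err:
                end vs end  ok
              • ok:
                Y vs Y  ok
      • err:
        ?Str vs !Str  ok
          +{ack,retry,more} vs &{ack,retry,more}  ok same labels
            • ack:
              Y vs Y  ok
            • retry:
              Y vs Y  ok
            • more:
              Y vs Y  ok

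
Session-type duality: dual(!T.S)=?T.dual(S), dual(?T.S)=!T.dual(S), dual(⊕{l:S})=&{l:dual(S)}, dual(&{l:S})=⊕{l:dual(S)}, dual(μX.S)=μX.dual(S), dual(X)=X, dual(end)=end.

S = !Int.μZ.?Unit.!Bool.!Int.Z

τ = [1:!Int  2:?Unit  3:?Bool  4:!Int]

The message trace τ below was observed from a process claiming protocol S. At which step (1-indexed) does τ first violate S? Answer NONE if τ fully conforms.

step 1: !Int  match  state: μZ.…
step 2: ?Unit  match  state: !Bool.!Int.μZ.…
step 3: got ?Bool, protocol expects !Bool  ✗

3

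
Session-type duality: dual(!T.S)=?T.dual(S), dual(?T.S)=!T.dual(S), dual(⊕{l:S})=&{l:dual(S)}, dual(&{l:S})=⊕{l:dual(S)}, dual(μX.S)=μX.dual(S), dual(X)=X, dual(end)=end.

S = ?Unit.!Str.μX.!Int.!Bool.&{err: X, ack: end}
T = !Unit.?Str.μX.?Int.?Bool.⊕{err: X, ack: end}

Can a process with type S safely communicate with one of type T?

YES

?Unit | !Unit  ok
  !Str | ?Str  ok
    μX | μX  ok (binder kept)
      !Int | ?Int  ok
        !Bool | ?Bool  ok
          &{err,ack} | ⊕{err,ack}  ok same labels
            case err:
              X | X  ok
            case ack:
              end | end  ok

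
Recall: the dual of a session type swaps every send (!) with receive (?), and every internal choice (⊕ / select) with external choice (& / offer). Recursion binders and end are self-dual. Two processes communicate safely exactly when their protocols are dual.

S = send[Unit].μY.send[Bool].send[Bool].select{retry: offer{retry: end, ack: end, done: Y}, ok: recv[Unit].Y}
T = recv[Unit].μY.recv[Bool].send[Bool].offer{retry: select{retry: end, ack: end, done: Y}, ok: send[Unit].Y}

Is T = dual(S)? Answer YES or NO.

NO

send[Unit] vs recv[Unit]  ✓
  μY vs μY  ✓ (μ self-dual)
    send[Bool] vs recv[Bool]  ✓
      send[Bool] vs send[Bool]  ✗ same direction on both sides — not dual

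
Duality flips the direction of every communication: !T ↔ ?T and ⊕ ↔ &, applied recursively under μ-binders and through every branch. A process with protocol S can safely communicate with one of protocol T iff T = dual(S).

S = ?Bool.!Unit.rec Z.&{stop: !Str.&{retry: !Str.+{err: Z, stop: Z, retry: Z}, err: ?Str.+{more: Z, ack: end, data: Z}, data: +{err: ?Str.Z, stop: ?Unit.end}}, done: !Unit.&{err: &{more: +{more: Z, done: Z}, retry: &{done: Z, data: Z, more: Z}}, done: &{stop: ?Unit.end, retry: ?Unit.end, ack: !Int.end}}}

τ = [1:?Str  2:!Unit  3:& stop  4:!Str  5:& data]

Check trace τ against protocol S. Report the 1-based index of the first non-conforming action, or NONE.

step 1: got ?Str, protocol expects ?Bool  ✗

1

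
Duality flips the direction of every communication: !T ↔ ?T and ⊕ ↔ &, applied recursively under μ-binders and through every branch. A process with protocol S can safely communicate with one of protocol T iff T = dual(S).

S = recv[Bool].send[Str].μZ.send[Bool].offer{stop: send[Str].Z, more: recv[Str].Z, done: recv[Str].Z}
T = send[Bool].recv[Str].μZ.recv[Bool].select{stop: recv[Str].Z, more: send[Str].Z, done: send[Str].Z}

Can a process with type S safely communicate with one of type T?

YES

recv[Bool] vs send[Bool]  ok
  send[Str] vs recv[Str]  ok
    μZ vs μZ  ok (μ self-dual)
      send[Bool] vs recv[Bool]  ok
        offer{stop,more,done} vs select{stop,more,done}  ok label sets agree
          • stop:
            send[Str] vs recv[Str]  ok
              Z vs Z  ok
          • more:
            recv[Str] vs send[Str]  ok
              Z vs Z  ok
          • done:
            recv[Str] vs send[Str]  ok
              Z vs Z  ok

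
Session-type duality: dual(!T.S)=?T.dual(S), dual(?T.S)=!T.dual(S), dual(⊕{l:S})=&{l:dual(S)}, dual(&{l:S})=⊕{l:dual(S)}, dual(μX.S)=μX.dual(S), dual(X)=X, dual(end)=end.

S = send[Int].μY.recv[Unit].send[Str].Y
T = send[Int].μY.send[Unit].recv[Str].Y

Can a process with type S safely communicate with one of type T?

send[Int] | send[Int]  ✗ same direction on both sides — not dual

NO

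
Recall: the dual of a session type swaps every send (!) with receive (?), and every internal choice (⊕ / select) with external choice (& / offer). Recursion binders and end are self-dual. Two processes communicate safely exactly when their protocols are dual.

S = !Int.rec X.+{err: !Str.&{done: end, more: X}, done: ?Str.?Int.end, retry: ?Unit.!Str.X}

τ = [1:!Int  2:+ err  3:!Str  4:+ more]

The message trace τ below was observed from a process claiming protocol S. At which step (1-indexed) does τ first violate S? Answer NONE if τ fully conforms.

@1 !Int  match  residual = rec X.…
@2 + err  match  residual = !Str.&{done: end, more: rec X.…}
@3 !Str  match  residual = &{done: end, more: rec X.…}
@4 got + more, protocol expects & done or & more  ✗

4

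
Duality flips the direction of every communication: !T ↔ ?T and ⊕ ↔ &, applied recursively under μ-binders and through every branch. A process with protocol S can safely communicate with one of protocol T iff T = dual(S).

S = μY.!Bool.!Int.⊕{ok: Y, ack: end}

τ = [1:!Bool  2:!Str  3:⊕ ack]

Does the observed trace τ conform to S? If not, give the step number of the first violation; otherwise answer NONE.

2

@1 !Bool  match  state: !Int.⊕{ok: μY.…, ack: end}
@2 got !Str, protocol expects !Int  ✗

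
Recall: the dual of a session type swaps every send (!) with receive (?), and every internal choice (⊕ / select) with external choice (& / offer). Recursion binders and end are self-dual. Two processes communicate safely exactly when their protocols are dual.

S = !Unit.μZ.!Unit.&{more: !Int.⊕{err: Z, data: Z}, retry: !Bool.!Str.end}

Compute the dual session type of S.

!Unit = ?Unit
  μZ = μZ  (binder kept)
    !Unit = ?Unit
      &{more,retry} = ⊕{more,retry}  (external→internal)
        case more:
          !Int = ?Int
            ⊕{err,data} = &{err,data}  (internal→external)
              case err:
                Z self-dual
              case data:
                Z self-dual
        case retry:
          !Bool = ?Bool
            !Str = ?Str
              end self-dual

?Unit.μZ.?Unit.⊕{more: ?Int.&{err: Z, data: Z}, retry: ?Bool.?Str.end}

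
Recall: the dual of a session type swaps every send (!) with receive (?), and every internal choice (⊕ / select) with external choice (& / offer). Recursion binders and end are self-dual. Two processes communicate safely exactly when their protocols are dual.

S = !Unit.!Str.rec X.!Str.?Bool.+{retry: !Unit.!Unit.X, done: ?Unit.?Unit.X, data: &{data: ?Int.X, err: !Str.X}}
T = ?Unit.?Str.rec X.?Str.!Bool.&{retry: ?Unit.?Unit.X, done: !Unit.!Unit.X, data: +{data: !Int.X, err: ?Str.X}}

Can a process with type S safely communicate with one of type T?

!Unit | ?Unit  ✓
  !Str | ?Str  ✓
    rec X | rec X  ✓ (rec unchanged)
      !Str | ?Str  ✓
        ?Bool | !Bool  ✓
          +{retry,done,data} | &{retry,done,data}  ✓ label sets agree
            case retry:
              !Unit | ?Unit  ✓
                !Unit | ?Unit  ✓
                  X | X  ✓
            case done:
              ?Unit | !Unit  ✓
                ?Unit | !Unit  ✓
                  X | X  ✓
            case data:
              &{data,err} | +{data,err}  ✓ label sets agree
                case data:
                  ?Int | !Int  ✓
                    X | X  ✓
                case err:
                  !Str | ?Str  ✓
                    X | X  ✓

YES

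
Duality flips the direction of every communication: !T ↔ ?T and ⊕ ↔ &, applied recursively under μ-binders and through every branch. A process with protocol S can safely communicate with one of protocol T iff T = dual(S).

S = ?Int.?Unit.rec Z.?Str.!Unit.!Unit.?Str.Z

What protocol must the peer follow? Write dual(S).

!Int.!Unit.rec Z.!Str.?Unit.?Unit.!Str.Z

?Int = !Int
  ?Unit = !Unit
    rec Z = rec Z  (binder kept)
      ?Str = !Str
        !Unit = ?Unit
          !Unit = ?Unit
            ?Str = !Str
              Z self-dual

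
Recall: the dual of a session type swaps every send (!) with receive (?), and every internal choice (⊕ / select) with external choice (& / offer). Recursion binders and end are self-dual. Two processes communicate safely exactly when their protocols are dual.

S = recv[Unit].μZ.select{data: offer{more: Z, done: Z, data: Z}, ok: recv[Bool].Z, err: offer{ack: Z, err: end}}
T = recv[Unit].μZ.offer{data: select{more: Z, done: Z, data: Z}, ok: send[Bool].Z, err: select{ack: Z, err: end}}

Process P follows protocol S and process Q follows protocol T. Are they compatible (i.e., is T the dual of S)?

recv[Unit] ‖ recv[Unit]  ✗ same direction on both sides — not dual

NO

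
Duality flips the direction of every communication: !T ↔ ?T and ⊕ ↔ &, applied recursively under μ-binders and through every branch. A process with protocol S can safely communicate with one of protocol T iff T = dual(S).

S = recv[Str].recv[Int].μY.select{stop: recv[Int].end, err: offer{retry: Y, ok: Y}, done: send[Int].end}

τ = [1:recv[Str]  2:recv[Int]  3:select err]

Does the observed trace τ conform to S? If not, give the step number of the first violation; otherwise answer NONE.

[1] recv[Str]  ✓  residual = recv[Int].μY.…
[2] recv[Int]  ✓  residual = μY.…
[3] select err  ✓  residual = offer{retry: μY.…, ok: μY.…}
τ conforms to S (length 3)

NONE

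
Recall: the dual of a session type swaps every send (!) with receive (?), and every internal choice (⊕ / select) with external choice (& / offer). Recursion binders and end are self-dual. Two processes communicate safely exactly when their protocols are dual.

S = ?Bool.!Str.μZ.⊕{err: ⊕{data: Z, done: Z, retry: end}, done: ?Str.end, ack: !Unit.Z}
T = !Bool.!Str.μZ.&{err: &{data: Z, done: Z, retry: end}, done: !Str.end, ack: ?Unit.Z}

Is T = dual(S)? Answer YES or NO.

NO

?Bool ‖ !Bool  match
  !Str ‖ !Str  ✗ same direction on both sides — not dual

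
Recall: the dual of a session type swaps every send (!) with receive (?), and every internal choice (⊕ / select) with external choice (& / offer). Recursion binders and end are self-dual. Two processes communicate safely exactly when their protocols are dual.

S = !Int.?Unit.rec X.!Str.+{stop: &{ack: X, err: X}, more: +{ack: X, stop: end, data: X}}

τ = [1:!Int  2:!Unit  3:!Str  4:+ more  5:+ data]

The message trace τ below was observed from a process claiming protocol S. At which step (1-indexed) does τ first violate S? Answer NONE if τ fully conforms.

step 1: !Int  ✓  now at ?Unit.rec X.…
step 2: got !Unit, protocol expects ?Unit  ✗

2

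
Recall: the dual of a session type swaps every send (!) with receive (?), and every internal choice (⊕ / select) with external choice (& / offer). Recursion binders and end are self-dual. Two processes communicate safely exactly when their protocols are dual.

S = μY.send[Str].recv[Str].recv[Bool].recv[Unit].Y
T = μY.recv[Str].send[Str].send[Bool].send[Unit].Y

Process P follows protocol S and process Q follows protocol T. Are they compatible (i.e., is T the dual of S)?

μY vs μY  ✓ (rec unchanged)
  send[Str] vs recv[Str]  ✓
    recv[Str] vs send[Str]  ✓
      recv[Bool] vs send[Bool]  ✓
        recv[Unit] vs send[Unit]  ✓
          Y vs Y  ✓

YES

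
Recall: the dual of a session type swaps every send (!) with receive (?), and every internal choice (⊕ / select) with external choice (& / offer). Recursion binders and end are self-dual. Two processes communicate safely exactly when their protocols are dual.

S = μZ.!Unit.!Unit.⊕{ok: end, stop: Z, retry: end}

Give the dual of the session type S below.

μZ = μZ  (rec unchanged)
  !Unit = ?Unit
    !Unit = ?Unit
      ⊕{ok,stop,retry} = &{ok,stop,retry}  (select→offer)
        • ok:
          end self-dual
        • stop:
          Z self-dual
        • retry:
          end self-dual

μZ.?Unit.?Unit.&{ok: end, stop: Z, retry: end}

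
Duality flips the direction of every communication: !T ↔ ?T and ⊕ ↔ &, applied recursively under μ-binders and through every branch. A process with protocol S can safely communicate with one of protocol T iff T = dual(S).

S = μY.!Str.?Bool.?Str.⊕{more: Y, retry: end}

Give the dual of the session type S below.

μY.?Str.!Bool.!Str.&{more: Y, retry: end}

μY ↦ μY  (rec unchanged)
  !Str ↦ ?Str
    ?Bool ↦ !Bool
      ?Str ↦ !Str
        ⊕{more,retry} ↦ &{more,retry}  (⊕→&)
          case more:
            dual(Y) = Y
          case retry:
            dual(end) = end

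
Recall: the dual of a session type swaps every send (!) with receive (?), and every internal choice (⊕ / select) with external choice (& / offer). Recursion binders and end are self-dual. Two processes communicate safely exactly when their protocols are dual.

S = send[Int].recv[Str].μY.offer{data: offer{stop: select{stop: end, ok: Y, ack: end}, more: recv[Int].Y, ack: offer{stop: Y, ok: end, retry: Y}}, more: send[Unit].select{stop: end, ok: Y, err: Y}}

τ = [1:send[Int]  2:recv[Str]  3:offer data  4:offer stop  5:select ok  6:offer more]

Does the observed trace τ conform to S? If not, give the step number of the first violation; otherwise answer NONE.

NONE

step 1: send[Int]  match  residual = recv[Str].μY.…
step 2: recv[Str]  match  residual = μY.…
step 3: offer data  match  residual = offer{stop: select{stop: end, ok: μY.…, ack: end}, more: recv[Int].μY.…, ack: offer{stop: μY.…, ok: end, retry: μY.…}}
step 4: offer stop  match  residual = select{stop: end, ok: μY.…, ack: end}
step 5: select ok  match  residual = μY.…
step 6: offer more  match  residual = send[Unit].select{stop: end, ok: μY.…, err: μY.…}
τ conforms to S (length 6)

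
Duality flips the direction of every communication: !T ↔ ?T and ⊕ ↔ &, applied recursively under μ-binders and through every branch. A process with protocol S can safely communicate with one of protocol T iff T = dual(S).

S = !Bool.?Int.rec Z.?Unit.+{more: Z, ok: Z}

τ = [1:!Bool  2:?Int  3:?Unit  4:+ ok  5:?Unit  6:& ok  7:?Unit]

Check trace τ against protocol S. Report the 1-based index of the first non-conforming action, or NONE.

6

step 1: !Bool  match  now at ?Int.rec Z.…
step 2: ?Int  match  now at rec Z.…
step 3: ?Unit  match  now at +{more: rec Z.…, ok: rec Z.…}
step 4: + ok  match  now at rec Z.…
step 5: ?Unit  match  now at +{more: rec Z.…, ok: rec Z.…}
step 6: got & ok, protocol expects + more or + ok  ✗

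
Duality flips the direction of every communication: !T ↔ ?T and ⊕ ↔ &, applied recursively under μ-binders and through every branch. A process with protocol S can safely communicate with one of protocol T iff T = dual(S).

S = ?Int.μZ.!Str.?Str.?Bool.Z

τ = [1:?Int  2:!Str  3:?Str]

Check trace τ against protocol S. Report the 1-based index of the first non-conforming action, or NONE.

NONE

step 1: ?Int  match  now at μZ.…
step 2: !Str  match  now at ?Str.?Bool.μZ.…
step 3: ?Str  match  now at ?Bool.μZ.…
all 3 steps conform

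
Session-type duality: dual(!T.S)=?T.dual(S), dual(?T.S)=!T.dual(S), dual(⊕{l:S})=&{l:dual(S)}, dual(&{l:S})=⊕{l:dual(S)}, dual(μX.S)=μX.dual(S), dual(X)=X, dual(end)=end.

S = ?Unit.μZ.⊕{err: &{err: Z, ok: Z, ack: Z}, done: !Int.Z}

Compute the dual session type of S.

?Unit = !Unit
  μZ = μZ  (binder kept)
    ⊕{err,done} = &{err,done}  (select→offer)
      case err:
        &{err,ok,ack} = ⊕{err,ok,ack}  (external→internal)
          case err:
            Z ↦ Z
          case ok:
            Z ↦ Z
          case ack:
            Z ↦ Z
      case done:
        !Int = ?Int
          Z ↦ Z

!Unit.μZ.&{err: ⊕{err: Z, ok: Z, ack: Z}, done: ?Int.Z}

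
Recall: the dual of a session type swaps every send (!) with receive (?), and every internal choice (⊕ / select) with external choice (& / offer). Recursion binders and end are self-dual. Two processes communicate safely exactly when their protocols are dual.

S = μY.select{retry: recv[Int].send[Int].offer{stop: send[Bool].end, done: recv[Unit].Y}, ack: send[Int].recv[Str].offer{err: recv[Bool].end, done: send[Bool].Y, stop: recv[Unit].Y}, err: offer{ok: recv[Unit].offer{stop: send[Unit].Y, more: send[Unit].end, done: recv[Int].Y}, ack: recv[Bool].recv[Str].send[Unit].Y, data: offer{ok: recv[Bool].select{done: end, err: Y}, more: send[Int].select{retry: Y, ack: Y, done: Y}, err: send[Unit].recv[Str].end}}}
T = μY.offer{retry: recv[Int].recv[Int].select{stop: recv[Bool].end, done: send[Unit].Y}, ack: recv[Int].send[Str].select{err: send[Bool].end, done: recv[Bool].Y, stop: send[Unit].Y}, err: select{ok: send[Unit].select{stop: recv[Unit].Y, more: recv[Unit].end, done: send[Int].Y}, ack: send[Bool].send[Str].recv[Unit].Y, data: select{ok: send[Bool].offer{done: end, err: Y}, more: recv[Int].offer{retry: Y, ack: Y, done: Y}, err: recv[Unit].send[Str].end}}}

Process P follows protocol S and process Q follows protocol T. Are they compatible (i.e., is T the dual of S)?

μY | μY  ok (rec unchanged)
  select{retry,ack,err} | offer{retry,ack,err}  ok same labels
    case retry:
      recv[Int] | recv[Int]  ✗ same direction on both sides — not dual

NO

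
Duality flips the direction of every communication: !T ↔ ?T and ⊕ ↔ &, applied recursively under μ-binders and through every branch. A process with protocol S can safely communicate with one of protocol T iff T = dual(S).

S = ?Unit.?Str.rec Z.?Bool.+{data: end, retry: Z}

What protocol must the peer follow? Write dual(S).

?Unit ↦ !Unit
  ?Str ↦ !Str
    rec Z ↦ rec Z  (μ self-dual)
      ?Bool ↦ !Bool
        +{data,retry} ↦ &{data,retry}  (select→offer)
          [data]
            end ↦ end
          [retry]
            Z ↦ Z

!Unit.!Str.rec Z.!Bool.&{data: end, retry: Z}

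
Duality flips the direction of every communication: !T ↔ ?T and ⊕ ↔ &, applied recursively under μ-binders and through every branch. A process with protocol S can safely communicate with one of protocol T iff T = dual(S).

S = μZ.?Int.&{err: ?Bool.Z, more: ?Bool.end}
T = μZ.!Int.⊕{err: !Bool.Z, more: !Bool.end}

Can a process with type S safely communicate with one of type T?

μZ vs μZ  match (rec unchanged)
  ?Int vs !Int  match
    &{err,more} vs ⊕{err,more}  match labels match
      case err:
        ?Bool vs !Bool  match
          Z vs Z  match
      case more:
        ?Bool vs !Bool  match
          end vs end  match

YES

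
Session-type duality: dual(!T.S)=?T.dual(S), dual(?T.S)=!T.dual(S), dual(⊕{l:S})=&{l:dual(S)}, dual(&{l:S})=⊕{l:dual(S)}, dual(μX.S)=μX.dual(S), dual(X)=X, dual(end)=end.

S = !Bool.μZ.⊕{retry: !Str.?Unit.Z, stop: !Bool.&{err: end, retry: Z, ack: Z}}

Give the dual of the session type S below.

!Bool ↦ ?Bool
  μZ ↦ μZ  (μ self-dual)
    ⊕{retry,stop} ↦ &{retry,stop}  (select→offer)
      [retry]
        !Str ↦ ?Str
          ?Unit ↦ !Unit
            Z self-dual
      [stop]
        !Bool ↦ ?Bool
          &{err,retry,ack} ↦ ⊕{err,retry,ack}  (&→⊕)
            [err]
              end self-dual
            [retry]
              Z self-dual
            [ack]
              Z self-dual

?Bool.μZ.&{retry: ?Str.!Unit.Z, stop: ?Bool.⊕{err: end, retry: Z, ack: Z}}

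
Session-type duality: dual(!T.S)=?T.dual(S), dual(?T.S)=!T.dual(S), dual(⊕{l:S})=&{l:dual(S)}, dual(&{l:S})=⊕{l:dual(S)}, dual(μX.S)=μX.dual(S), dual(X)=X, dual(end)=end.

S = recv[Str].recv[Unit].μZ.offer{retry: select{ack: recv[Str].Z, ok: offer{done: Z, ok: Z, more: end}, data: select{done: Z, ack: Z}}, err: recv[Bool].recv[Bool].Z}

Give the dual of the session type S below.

send[Str].send[Unit].μZ.select{retry: offer{ack: send[Str].Z, ok: select{done: Z, ok: Z, more: end}, data: offer{done: Z, ack: Z}}, err: send[Bool].send[Bool].Z}

recv[Str] = send[Str]
  recv[Unit] = send[Unit]
    μZ = μZ  (binder kept)
      offer{retry,err} = select{retry,err}  (offer→select)
        [retry]
          select{ack,ok,data} = offer{ack,ok,data}  (internal→external)
            [ack]
              recv[Str] = send[Str]
                Z self-dual
            [ok]
              offer{done,ok,more} = select{done,ok,more}  (offer→select)
                [done]
                  Z self-dual
                [ok]
                  Z self-dual
                [more]
                  end self-dual
            [data]
              select{done,ack} = offer{done,ack}  (internal→external)
                [done]
                  Z self-dual
                [ack]
                  Z self-dual
        [err]
          recv[Bool] = send[Bool]
            recv[Bool] = send[Bool]
              Z self-dual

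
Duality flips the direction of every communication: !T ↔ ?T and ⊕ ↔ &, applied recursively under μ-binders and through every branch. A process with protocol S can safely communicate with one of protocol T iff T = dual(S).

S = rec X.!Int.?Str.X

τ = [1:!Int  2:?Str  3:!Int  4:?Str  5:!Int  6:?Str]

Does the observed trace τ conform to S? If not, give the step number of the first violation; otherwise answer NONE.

step 1: !Int  ✓  now at ?Str.rec X.…
step 2: ?Str  ✓  now at rec X.…
step 3: !Int  ✓  now at ?Str.rec X.…
step 4: ?Str  ✓  now at rec X.…
step 5: !Int  ✓  now at ?Str.rec X.…
step 6: ?Str  ✓  now at rec X.…
all 6 steps conform

NONE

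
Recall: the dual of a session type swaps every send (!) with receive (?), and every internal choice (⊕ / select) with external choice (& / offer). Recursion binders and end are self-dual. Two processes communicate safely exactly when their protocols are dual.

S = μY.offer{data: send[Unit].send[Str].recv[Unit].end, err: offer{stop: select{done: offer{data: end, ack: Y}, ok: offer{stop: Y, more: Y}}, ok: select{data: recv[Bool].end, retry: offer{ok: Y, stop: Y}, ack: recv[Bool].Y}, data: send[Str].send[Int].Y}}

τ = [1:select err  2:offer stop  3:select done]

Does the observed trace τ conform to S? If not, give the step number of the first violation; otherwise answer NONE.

[1] got select err, protocol expects offer data or offer err  ✗

1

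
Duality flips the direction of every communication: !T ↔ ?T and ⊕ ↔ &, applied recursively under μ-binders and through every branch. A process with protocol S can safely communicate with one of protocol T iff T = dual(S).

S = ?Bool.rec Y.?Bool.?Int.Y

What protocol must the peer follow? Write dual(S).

?Bool = !Bool
  rec Y = rec Y  (binder kept)
    ?Bool = !Bool
      ?Int = !Int
        dual(Y) = Y

!Bool.rec Y.!Bool.!Int.Y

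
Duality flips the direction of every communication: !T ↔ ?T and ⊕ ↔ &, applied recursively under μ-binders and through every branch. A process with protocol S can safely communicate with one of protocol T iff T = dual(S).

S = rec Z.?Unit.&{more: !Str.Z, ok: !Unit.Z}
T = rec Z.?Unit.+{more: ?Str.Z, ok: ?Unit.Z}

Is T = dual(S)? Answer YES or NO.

NO

rec Z ‖ rec Z  match (μ self-dual)
  ?Unit ‖ ?Unit  ✗ same direction on both sides — not dual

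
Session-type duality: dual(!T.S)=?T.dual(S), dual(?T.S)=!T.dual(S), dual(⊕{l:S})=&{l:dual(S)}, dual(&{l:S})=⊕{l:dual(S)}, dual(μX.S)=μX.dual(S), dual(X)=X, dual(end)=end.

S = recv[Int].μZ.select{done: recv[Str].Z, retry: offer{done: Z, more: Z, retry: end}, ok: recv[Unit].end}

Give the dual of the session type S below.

recv[Int] ↦ send[Int]
  μZ ↦ μZ  (rec unchanged)
    select{done,retry,ok} ↦ offer{done,retry,ok}  (⊕→&)
      [done]
        recv[Str] ↦ send[Str]
          Z self-dual
      [retry]
        offer{done,more,retry} ↦ select{done,more,retry}  (offer→select)
          [done]
            Z self-dual
          [more]
            Z self-dual
          [retry]
            end self-dual
      [ok]
        recv[Unit] ↦ send[Unit]
          end self-dual

send[Int].μZ.offer{done: send[Str].Z, retry: select{done: Z, more: Z, retry: end}, ok: send[Unit].end}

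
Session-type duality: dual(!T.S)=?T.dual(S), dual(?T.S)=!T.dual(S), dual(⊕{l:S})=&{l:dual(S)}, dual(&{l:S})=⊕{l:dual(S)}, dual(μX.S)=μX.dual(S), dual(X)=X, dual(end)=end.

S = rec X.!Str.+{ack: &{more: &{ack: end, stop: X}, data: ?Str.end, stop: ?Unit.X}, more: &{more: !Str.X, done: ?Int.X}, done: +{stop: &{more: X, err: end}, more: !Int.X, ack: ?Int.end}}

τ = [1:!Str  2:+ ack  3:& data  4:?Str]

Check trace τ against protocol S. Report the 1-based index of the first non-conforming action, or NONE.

step 1: !Str  match  now at +{ack: &{more: &{ack: end, stop: rec X.…}, data: ?Str.end, stop: ?Unit.rec X.…}, more: &{more: !Str.rec X.…, done: ?Int.rec X.…}, done: +{stop: &{more: rec X.…, err: end}, more: !Int.rec X.…, ack: ?Int.end}}
step 2: + ack  match  now at &{more: &{ack: end, stop: rec X.…}, data: ?Str.end, stop: ?Unit.rec X.…}
step 3: & data  match  now at ?Str.end
step 4: ?Str  match  now at end
all 4 steps conform

NONE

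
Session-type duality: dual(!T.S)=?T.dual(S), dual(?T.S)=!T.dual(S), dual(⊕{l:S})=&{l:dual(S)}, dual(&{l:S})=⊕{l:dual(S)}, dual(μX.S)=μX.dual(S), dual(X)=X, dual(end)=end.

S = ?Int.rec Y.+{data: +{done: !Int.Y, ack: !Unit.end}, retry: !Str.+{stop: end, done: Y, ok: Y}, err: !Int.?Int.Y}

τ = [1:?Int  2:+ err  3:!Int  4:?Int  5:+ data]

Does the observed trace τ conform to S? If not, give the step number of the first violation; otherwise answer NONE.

step 1: ?Int  ok  now at rec Y.…
step 2: + err  ok  now at !Int.?Int.rec Y.…
step 3: !Int  ok  now at ?Int.rec Y.…
step 4: ?Int  ok  now at rec Y.…
step 5: + data  ok  now at +{done: !Int.rec Y.…, ack: !Unit.end}
τ conforms to S (length 5)

NONE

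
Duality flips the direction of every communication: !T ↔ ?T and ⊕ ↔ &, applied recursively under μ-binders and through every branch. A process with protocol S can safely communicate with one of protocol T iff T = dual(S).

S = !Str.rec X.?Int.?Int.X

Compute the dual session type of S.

?Str.rec X.!Int.!Int.X

!Str = ?Str
  rec X = rec X  (μ self-dual)
    ?Int = !Int
      ?Int = !Int
        X ↦ X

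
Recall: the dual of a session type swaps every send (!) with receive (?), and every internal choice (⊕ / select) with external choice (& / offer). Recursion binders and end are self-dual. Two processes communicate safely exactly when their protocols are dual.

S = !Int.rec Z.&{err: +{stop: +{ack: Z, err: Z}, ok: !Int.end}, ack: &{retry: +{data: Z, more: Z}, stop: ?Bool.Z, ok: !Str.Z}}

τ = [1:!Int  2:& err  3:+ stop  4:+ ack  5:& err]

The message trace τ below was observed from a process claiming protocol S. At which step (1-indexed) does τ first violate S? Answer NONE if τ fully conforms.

NONE

@1 !Int  ✓  residual = rec Z.…
@2 & err  ✓  residual = +{stop: +{ack: rec Z.…, err: rec Z.…}, ok: !Int.end}
@3 + stop  ✓  residual = +{ack: rec Z.…, err: rec Z.…}
@4 + ack  ✓  residual = rec Z.…
@5 & err  ✓  residual = +{stop: +{ack: rec Z.…, err: rec Z.…}, ok: !Int.end}
all 5 steps conform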